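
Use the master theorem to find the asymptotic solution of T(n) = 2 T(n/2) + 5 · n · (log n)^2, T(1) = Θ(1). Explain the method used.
T(n) = Θ(n · (log n)^3)

Here log_2 2 = 1 and f(n) = 5 · n · (log n)^2 = Θ(n^(log_2 2) · (log n)^2). This is the extended Case 2 of the master theorem (f matches the critical exponent up to log factors), giving T(n) = Θ(n^(log_2 2) · (log n)^(2+1)) = Θ(n · (log n)^3).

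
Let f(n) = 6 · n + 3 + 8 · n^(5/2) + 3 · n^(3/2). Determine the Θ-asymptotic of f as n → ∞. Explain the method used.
f(n) ∈ Θ(n^(5/2))

Compare the terms by growth order. For large n, n^a · (log n)^b dominates n^a' · (log n)^b' iff a > a', or (a = a' and b > b'). Ranking the 4 terms shows the dominant one is 8 · n^(5/2). Hence f(n) ∈ Θ(n^(5/2)).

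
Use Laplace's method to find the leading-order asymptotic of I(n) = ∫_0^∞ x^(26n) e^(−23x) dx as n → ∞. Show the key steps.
I(n) ~ (sqrt(2π·26n) / 23) · (26n/(23e))^(26n)

Write the integrand as exp(26n ln x − 23x) and set f(x) = 26n ln x − 23x. Then f'(x) = 26n/x − 23 = 0 at x* = 26n/23, and f''(x*) = −26n/x*^2 = −23^2/(26n). Laplace's method (interior maximum) gives
  I(n) ~ e^(f(x*)) · sqrt(2π / |f''(x*)|)
        = exp(26n ln(26n/23) − 26n) · sqrt(2π · 26n / 23^2)
        = (26n/23)^(26n) e^(−26n) · sqrt(2π·26n) / 23
        = (sqrt(2π·26n) / 23) · (26n/(23e))^(26n).
This matches Γ(26n+1)/23^(26n+1) with Stirling applied to Γ.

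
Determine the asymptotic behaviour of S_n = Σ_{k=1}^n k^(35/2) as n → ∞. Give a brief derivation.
S_n ~ (2/37) · n^(37/2)

Integral comparison: Σ_{k=1}^n k^(35/2) = ∫_0^n x^(35/2) dx + O(n^(35/2)). The integral is n^(1 + 35/2) / (1 + 35/2) = n^((35+2)/2) / ((35+2)/2) = (2/37) · n^(37/2).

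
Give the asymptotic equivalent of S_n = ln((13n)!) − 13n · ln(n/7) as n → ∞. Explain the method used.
S_n ~ 13n · (ln 91 − 1) + O(ln n)

Stirling: ln((13n)!) = 13n ln(13n) − 13n + O(ln n).
  S_n = 13n ln(13n) − 13n − 13n ln(n/7) + O(ln n)
      = 13n ln(13n) − 13n ln n + 13n ln 7 − 13n + O(ln n)
      = 13n ln 13 + 13n ln 7 − 13n + O(ln n)
      = 13n (ln 91 − 1) + O(ln n).
Numerically ln(91) − 1 ≈ 3.5109.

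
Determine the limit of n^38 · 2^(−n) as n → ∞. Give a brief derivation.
lim = 0

Exponentials with base > 1 dominate every fixed polynomial: for any fixed c, n^c / 2^n → 0 as n → ∞ (e.g. by the ratio test, or by writing 2^n = e^(n ln 2) and noting e^(n ln 2) / n^c → ∞). Hence n^38 · 2^(−n) = n^38 / 2^n → 0.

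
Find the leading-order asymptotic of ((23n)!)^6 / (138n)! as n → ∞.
((23n)!)^6/(138n)! ~ ((2π·23n)^(5/2) / sqrt(6)) · 6^(−6·23n)  →  0

Write N = 23n. Stirling: N! ~ sqrt(2π N)(N/e)^N and (6N)! ~ sqrt(2π·6N)·(6N/e)^(6N).
  (N!)^6/(6N)! ~ (2π N)^(6/2) (N/e)^(6N) / [sqrt(2π·6N) (6N/e)^(6N)]
     = (2π N)^(6/2) / sqrt(2π·6N) · (N/(6N))^(6N)
     = (2π N)^((6−1)/2) / sqrt(6) · 6^(−6N).
Since 6^6 > 1, the factor 6^(−6N) decays exponentially, so the ratio → 0. Substituting N = 23n gives the stated form.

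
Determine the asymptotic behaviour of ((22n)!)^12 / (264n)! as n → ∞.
((22n)!)^12/(264n)! ~ ((2π·22n)^(11/2) / sqrt(12)) · 12^(−12·22n)  →  0

Write N = 22n. Stirling: N! ~ sqrt(2π N)(N/e)^N and (12N)! ~ sqrt(2π·12N)·(12N/e)^(12N).
  (N!)^12/(12N)! ~ (2π N)^(12/2) (N/e)^(12N) / [sqrt(2π·12N) (12N/e)^(12N)]
     = (2π N)^(12/2) / sqrt(2π·12N) · (N/(12N))^(12N)
     = (2π N)^((12−1)/2) / sqrt(12) · 12^(−12N).
Since 12^12 > 1, the factor 12^(−12N) decays exponentially, so the ratio → 0. Substituting N = 22n gives the stated form.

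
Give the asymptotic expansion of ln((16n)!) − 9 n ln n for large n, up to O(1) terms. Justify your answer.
ln((16n)!) − 9 n ln n = 7 n ln n + 16(ln 16 − 1) n + (1/2) ln(2π·16n) + O(1/n)

Stirling: ln((16n)!) = 16n ln(16n) − 16n + (1/2) ln(2π·16n) + O(1/n).
Expand 16n ln(16n) = 16n (ln n + ln 16) = 16n ln n + 16n ln 16.
Subtract 9n ln n: leading term is (16 − 9) n ln n = 7 n ln n. The next term is 16n ln 16 − 16n = 16(ln 16 − 1) n. Then the (1/2) ln(2π·16n) correction.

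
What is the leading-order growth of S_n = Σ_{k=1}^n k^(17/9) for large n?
S_n ~ (9/26) · n^(26/9)

Integral comparison: Σ_{k=1}^n k^(17/9) = ∫_0^n x^(17/9) dx + O(n^(17/9)). The integral is n^(1 + 17/9) / (1 + 17/9) = n^((17+9)/9) / ((17+9)/9) = (9/26) · n^(26/9).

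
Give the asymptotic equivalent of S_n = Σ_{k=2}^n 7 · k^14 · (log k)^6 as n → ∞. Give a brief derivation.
S_n ~ 7 · n^15 · (log n)^6 / 15

By integral comparison, S_n = ∫_1^n 7 · x^14 · (log x)^6 dx + O(n^14 · (log n)^6). For the integral, the leading term of ∫_1^n x^14 (log x)^6 dx is n^15/15 · (log n)^6 (by repeated integration by parts; each step lowers the log-exponent and produces a relatively O(1/log n) correction). Hence S_n ~ 7 · n^15 · (log n)^6 / 15.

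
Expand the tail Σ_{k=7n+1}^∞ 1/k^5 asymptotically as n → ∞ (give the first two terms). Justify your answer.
Σ_{k>7n} 1/k^5 = 1/(4 · (7n)^4) − 1/(2 · (7n)^5) + O(1/(7n)^6)

Compare to the integral: ∫_{7n}^∞ x^(−5) dx = [−x^(−4)/4]_{7n}^∞ = 1/((5−1)·(7n)^4). The Euler-Maclaurin correction adds −f(7n)/2 = −1/(2·(7n)^5). Euler-Maclaurin then gives
  Σ_{k>7n} 1/k^5 = ∫_{7n}^∞ dx/x^5 − 1/(2·(7n)^5) + O(1/(7n)^6).
(Equivalently this is ζ(5) − Σ_{k≤7n} 1/k^5.)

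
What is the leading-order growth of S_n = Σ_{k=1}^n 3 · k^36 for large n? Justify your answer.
S_n ~ 3 · n^37 / 37

By integral comparison (Euler-Maclaurin), Σ_{k=1}^n 3 · k^36 = 3 · ∫_0^n x^36 dx + O(n^36) = 3 · n^37/37 + O(n^36). (Equivalently, Faulhaber's formula gives the same leading term.)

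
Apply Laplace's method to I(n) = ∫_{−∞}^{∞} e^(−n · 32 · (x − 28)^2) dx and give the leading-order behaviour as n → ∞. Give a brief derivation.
I(n) = sqrt(π/(32n))

Here φ(x) = 32 · (x − 28)^2 has its unique minimum at x* = 28 with φ(x*) = 0 and φ''(x*) = 64. Laplace's method gives
  I(n) ~ e^(−n φ(x*)) · sqrt(2π / (n · φ''(x*))) = sqrt(2π / (64n)) = sqrt(π/(32n)).
This is exact: substituting u = (x − 28)·sqrt(32n) gives I(n) = (1/sqrt(32n)) ∫_{−∞}^{∞} e^(−u^2) du = sqrt(π/(32n)).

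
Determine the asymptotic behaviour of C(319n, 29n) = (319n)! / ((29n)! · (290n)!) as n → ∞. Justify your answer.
C(319n, 29n) ~ (285311670611/10000000000)^(29n) · sqrt(11/(20π·29n))

Write N = 29n. Apply Stirling to each factorial:
  (11N)! ~ sqrt(2π·11N) · (11N/e)^(11N),
  N! ~ sqrt(2π N) · (N/e)^N,
  (10N)! ~ sqrt(2π·10N) · (10N/e)^(10N).
The exponential factors combine to (11N)^(11N) / (N^N · (10N)^(10N)) = 11^(11N)/10^(10N) = (11^11/10^10)^N = (285311670611/10000000000)^N.
The square-root prefactors combine to sqrt(2π·11N) / (sqrt(2π N)·sqrt(2π·10N)) = sqrt(11 / (2π·10·N)) = sqrt(11/(20π·29n)).
Substituting N = 29n: C(319n, 29n) ~ (285311670611/10000000000)^(29n) · sqrt(11/(20π·29n)).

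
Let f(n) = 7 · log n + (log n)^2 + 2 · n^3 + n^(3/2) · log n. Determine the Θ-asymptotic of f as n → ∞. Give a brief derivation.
f(n) ∈ Θ(n^3)

Compare the terms by growth order. For large n, n^a · (log n)^b dominates n^a' · (log n)^b' iff a > a', or (a = a' and b > b'). Ranking the 4 terms shows the dominant one is 2 · n^3. Hence f(n) ∈ Θ(n^3).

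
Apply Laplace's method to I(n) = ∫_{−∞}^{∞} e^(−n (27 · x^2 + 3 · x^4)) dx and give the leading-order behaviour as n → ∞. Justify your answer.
I(n) ~ sqrt(π/(27n))

φ(x) = 27 · x^2 + 3 · x^4 has its unique global minimum at x* = 0 (since φ'(x) = 54x + 12x^3 = 0 only at x = 0 for real x with both coefficients positive, and φ → ∞ as |x| → ∞). At x* = 0, φ(0) = 0 and φ''(0) = 54. Laplace's method then gives
  I(n) ~ sqrt(2π / (n · φ''(0))) · e^(−n φ(0)) = sqrt(2π / (54n)) = sqrt(π/(27n)).
The 3 · x^4 term contributes only at subleading order (an O(1/n) relative correction).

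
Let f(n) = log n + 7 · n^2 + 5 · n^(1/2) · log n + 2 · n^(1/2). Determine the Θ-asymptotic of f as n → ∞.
f(n) ∈ Θ(n^2)

Compare the terms by growth order. For large n, n^a · (log n)^b dominates n^a' · (log n)^b' iff a > a', or (a = a' and b > b'). Ranking the 4 terms shows the dominant one is 7 · n^2. Hence f(n) ∈ Θ(n^2).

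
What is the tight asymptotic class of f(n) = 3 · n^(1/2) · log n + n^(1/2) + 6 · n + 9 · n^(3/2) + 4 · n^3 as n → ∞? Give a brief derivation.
f(n) ∈ Θ(n^3)

Compare the terms by growth order. For large n, n^a · (log n)^b dominates n^a' · (log n)^b' iff a > a', or (a = a' and b > b'). Ranking the 5 terms shows the dominant one is 4 · n^3. Hence f(n) ∈ Θ(n^3).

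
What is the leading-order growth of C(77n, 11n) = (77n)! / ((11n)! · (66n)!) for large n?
C(77n, 11n) ~ (823543/46656)^(11n) · sqrt(7/(12π·11n))

Write N = 11n. Apply Stirling to each factorial:
  (7N)! ~ sqrt(2π·7N) · (7N/e)^(7N),
  N! ~ sqrt(2π N) · (N/e)^N,
  (6N)! ~ sqrt(2π·6N) · (6N/e)^(6N).
The exponential factors combine to (7N)^(7N) / (N^N · (6N)^(6N)) = 7^(7N)/6^(6N) = (7^7/6^6)^N = (823543/46656)^N.
The square-root prefactors combine to sqrt(2π·7N) / (sqrt(2π N)·sqrt(2π·6N)) = sqrt(7 / (2π·6·N)) = sqrt(7/(12π·11n)).
Substituting N = 11n: C(77n, 11n) ~ (823543/46656)^(11n) · sqrt(7/(12π·11n)).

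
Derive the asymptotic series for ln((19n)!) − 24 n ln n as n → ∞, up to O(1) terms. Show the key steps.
ln((19n)!) − 24 n ln n = −5 n ln n + 19(ln 19 − 1) n + (1/2) ln(2π·19n) + O(1/n)

Stirling: ln((19n)!) = 19n ln(19n) − 19n + (1/2) ln(2π·19n) + O(1/n).
Expand 19n ln(19n) = 19n (ln n + ln 19) = 19n ln n + 19n ln 19.
Subtract 24n ln n: leading term is (19 − 24) n ln n = −5 n ln n. The next term is 19n ln 19 − 19n = 19(ln 19 − 1) n. Then the (1/2) ln(2π·19n) correction.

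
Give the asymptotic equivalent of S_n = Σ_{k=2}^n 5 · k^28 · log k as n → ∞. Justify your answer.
S_n ~ 5 · n^29 log n / 29 − 5 · n^29 / 841

By integral comparison, S_n = ∫_1^n 5 · x^28 · log x dx + O(n^28 · log n). For the integral, ∫ x^28 log x dx = n^29 log n / 29 − n^29/841 (integration by parts). Hence S_n ~ 5 · n^29 log n / 29 − 5 · n^29 / 841.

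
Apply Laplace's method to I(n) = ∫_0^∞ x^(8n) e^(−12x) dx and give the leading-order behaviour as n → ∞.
I(n) ~ (sqrt(2π·8n) / 12) · (8n/(12e))^(8n)

Write the integrand as exp(8n ln x − 12x) and set f(x) = 8n ln x − 12x. Then f'(x) = 8n/x − 12 = 0 at x* = 8n/12, and f''(x*) = −8n/x*^2 = −12^2/(8n). Laplace's method (interior maximum) gives
  I(n) ~ e^(f(x*)) · sqrt(2π / |f''(x*)|)
        = exp(8n ln(8n/12) − 8n) · sqrt(2π · 8n / 12^2)
        = (8n/12)^(8n) e^(−8n) · sqrt(2π·8n) / 12
        = (sqrt(2π·8n) / 12) · (8n/(12e))^(8n).
This matches Γ(8n+1)/12^(8n+1) with Stirling applied to Γ.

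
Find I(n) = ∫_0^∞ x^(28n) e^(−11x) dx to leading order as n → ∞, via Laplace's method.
I(n) ~ (sqrt(2π·28n) / 11) · (28n/(11e))^(28n)

Write the integrand as exp(28n ln x − 11x) and set f(x) = 28n ln x − 11x. Then f'(x) = 28n/x − 11 = 0 at x* = 28n/11, and f''(x*) = −28n/x*^2 = −11^2/(28n). Laplace's method (interior maximum) gives
  I(n) ~ e^(f(x*)) · sqrt(2π / |f''(x*)|)
        = exp(28n ln(28n/11) − 28n) · sqrt(2π · 28n / 11^2)
        = (28n/11)^(28n) e^(−28n) · sqrt(2π·28n) / 11
        = (sqrt(2π·28n) / 11) · (28n/(11e))^(28n).
This matches Γ(28n+1)/11^(28n+1) with Stirling applied to Γ.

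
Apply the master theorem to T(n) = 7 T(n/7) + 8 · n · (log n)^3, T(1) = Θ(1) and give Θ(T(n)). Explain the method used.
T(n) = Θ(n · (log n)^4)

Here log_7 7 = 1 and f(n) = 8 · n · (log n)^3 = Θ(n^(log_7 7) · (log n)^3). This is the extended Case 2 of the master theorem (f matches the critical exponent up to log factors), giving T(n) = Θ(n^(log_7 7) · (log n)^(3+1)) = Θ(n · (log n)^4).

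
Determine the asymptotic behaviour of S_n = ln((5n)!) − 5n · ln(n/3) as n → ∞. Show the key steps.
S_n ~ 5n · (ln 15 − 1) + O(ln n)

Stirling: ln((5n)!) = 5n ln(5n) − 5n + O(ln n).
  S_n = 5n ln(5n) − 5n − 5n ln(n/3) + O(ln n)
      = 5n ln(5n) − 5n ln n + 5n ln 3 − 5n + O(ln n)
      = 5n ln 5 + 5n ln 3 − 5n + O(ln n)
      = 5n (ln 15 − 1) + O(ln n).
Numerically ln(15) − 1 ≈ 1.7081.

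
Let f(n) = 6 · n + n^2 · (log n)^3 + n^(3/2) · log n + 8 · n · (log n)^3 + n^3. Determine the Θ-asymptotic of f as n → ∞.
f(n) ∈ Θ(n^3)

Compare the terms by growth order. For large n, n^a · (log n)^b dominates n^a' · (log n)^b' iff a > a', or (a = a' and b > b'). Ranking the 5 terms shows the dominant one is n^3. Hence f(n) ∈ Θ(n^3).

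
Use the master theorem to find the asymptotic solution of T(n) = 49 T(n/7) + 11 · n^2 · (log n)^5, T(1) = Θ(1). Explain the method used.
T(n) = Θ(n^2 · (log n)^6)

Here log_7 49 = 2 and f(n) = 11 · n^2 · (log n)^5 = Θ(n^(log_7 49) · (log n)^5). This is the extended Case 2 of the master theorem (f matches the critical exponent up to log factors), giving T(n) = Θ(n^(log_7 49) · (log n)^(5+1)) = Θ(n^2 · (log n)^6).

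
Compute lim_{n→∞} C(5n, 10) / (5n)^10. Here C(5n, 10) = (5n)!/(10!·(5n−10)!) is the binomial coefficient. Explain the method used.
lim = 1/10! = 1/3628800

With N = 5n → ∞: C(N, 10) / N^10 = [N(N−1)…(N−9)] / (10! · N^10) = (1/10!) · 1 · (1 − 1/(5n)) · … · (1 − 9/(5n)). Each factor → 1 as N → ∞, so the limit is 1/10! = 1/3628800.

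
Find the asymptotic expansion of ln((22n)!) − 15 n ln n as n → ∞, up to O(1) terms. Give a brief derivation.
ln((22n)!) − 15 n ln n = 7 n ln n + 22(ln 22 − 1) n + (1/2) ln(2π·22n) + O(1/n)

Stirling: ln((22n)!) = 22n ln(22n) − 22n + (1/2) ln(2π·22n) + O(1/n).
Expand 22n ln(22n) = 22n (ln n + ln 22) = 22n ln n + 22n ln 22.
Subtract 15n ln n: leading term is (22 − 15) n ln n = 7 n ln n. The next term is 22n ln 22 − 22n = 22(ln 22 − 1) n. Then the (1/2) ln(2π·22n) correction.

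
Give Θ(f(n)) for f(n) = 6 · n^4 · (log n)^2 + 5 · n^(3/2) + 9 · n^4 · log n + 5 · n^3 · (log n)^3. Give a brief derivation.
f(n) ∈ Θ(n^4 · (log n)^2)

Compare the terms by growth order. For large n, n^a · (log n)^b dominates n^a' · (log n)^b' iff a > a', or (a = a' and b > b'). Ranking the 4 terms shows the dominant one is 6 · n^4 · (log n)^2. Hence f(n) ∈ Θ(n^4 · (log n)^2).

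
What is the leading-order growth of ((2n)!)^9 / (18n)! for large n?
((2n)!)^9/(18n)! ~ ((2π·2n)^(8/2) / 3) · 9^(−9·2n)  →  0

Write N = 2n. Stirling: N! ~ sqrt(2π N)(N/e)^N and (9N)! ~ sqrt(2π·9N)·(9N/e)^(9N).
  (N!)^9/(9N)! ~ (2π N)^(9/2) (N/e)^(9N) / [sqrt(2π·9N) (9N/e)^(9N)]
     = (2π N)^(9/2) / sqrt(2π·9N) · (N/(9N))^(9N)
     = (2π N)^((9−1)/2) / 3 · 9^(−9N).
Since 9^9 > 1, the factor 9^(−9N) decays exponentially, so the ratio → 0. Substituting N = 2n gives the stated form.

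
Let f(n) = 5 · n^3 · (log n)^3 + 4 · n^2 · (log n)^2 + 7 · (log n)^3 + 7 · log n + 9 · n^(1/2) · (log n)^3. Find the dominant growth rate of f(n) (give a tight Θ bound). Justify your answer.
f(n) ∈ Θ(n^3 · (log n)^3)

Compare the terms by growth order. For large n, n^a · (log n)^b dominates n^a' · (log n)^b' iff a > a', or (a = a' and b > b'). Ranking the 5 terms shows the dominant one is 5 · n^3 · (log n)^3. Hence f(n) ∈ Θ(n^3 · (log n)^3).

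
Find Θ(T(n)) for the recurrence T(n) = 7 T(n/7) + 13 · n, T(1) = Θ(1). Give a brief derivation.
T(n) = Θ(n log n)

log_7 7 = 1, and f(n) = 13 · n = Θ(n^(log_7 7)). This is Case 2 of the master theorem: T(n) = Θ(f(n) · log n) = Θ(n log n).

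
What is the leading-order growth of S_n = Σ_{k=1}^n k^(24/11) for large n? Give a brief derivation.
S_n ~ (11/35) · n^(35/11)

Integral comparison: Σ_{k=1}^n k^(24/11) = ∫_0^n x^(24/11) dx + O(n^(24/11)). The integral is n^(1 + 24/11) / (1 + 24/11) = n^((24+11)/11) / ((24+11)/11) = (11/35) · n^(35/11).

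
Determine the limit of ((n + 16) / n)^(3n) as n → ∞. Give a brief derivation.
lim = e^48

Rewrite as (1 + 16/n)^(3n). By the standard limit (1 + x/n)^n → e^x, we have (1 + 16/n)^n → e^16, and raising to the 3rd power gives e^48.
More precisely, ln[(1 + 16/n)^(3n)] = 3n · ln(1 + 16/n) = 3n · (16/n + O(1/n^2)) = 48 + O(1/n) → 48.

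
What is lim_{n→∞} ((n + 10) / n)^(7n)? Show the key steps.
lim = e^70

Rewrite as (1 + 10/n)^(7n). By the standard limit (1 + x/n)^n → e^x, we have (1 + 10/n)^n → e^10, and raising to the 7th power gives e^70.
More precisely, ln[(1 + 10/n)^(7n)] = 7n · ln(1 + 10/n) = 7n · (10/n + O(1/n^2)) = 70 + O(1/n) → 70.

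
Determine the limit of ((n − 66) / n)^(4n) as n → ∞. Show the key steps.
lim = e^(−264)

Rewrite as (1 − 66/n)^(4n). By the standard limit (1 + x/n)^n → e^x, we have (1 − 66/n)^n → e^(−66), and raising to the 4th power gives e^(−264).
More precisely, ln[(1 − 66/n)^(4n)] = 4n · ln(1 − 66/n) = 4n · (-66/n + O(1/n^2)) = -264 + O(1/n) → -264.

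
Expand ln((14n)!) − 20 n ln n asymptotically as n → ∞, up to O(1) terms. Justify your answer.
ln((14n)!) − 20 n ln n = −6 n ln n + 14(ln 14 − 1) n + (1/2) ln(2π·14n) + O(1/n)

Stirling: ln((14n)!) = 14n ln(14n) − 14n + (1/2) ln(2π·14n) + O(1/n).
Expand 14n ln(14n) = 14n (ln n + ln 14) = 14n ln n + 14n ln 14.
Subtract 20n ln n: leading term is (14 − 20) n ln n = −6 n ln n. The next term is 14n ln 14 − 14n = 14(ln 14 − 1) n. Then the (1/2) ln(2π·14n) correction.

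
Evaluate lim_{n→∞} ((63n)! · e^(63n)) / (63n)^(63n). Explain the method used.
lim = ∞

Stirling: (63n)! ~ sqrt(2π·63n) · (63n/e)^(63n). Hence
  (63n)! · e^(63n) / (63n)^(63n) ~ sqrt(2π·63n) = sqrt(2π·63) · sqrt(n) → ∞.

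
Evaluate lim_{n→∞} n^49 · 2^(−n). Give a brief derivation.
lim = 0

Exponentials with base > 1 dominate every fixed polynomial: for any fixed c, n^c / 2^n → 0 as n → ∞ (e.g. by the ratio test, or by writing 2^n = e^(n ln 2) and noting e^(n ln 2) / n^c → ∞). Hence n^49 · 2^(−n) = n^49 / 2^n → 0.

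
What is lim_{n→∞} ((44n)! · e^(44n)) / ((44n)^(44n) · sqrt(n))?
lim = sqrt(2π·44)

Stirling: (44n)! ~ sqrt(2π·44n) · (44n/e)^(44n). Hence
  (44n)! · e^(44n) / (44n)^(44n) ~ sqrt(2π·44n).
Dividing by sqrt(n): sqrt(2π·44n) / sqrt(n) = sqrt(2π·44) · n^((1−1)/2), so the limit is sqrt(2π·44).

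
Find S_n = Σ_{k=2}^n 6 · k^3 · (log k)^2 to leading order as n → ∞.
S_n ~ 3 · n^4 · (log n)^2 / 2

By integral comparison, S_n = ∫_1^n 6 · x^3 · (log x)^2 dx + O(n^3 · (log n)^2). For the integral, the leading term of ∫_1^n x^3 (log x)^2 dx is n^4/4 · (log n)^2 (by repeated integration by parts; each step lowers the log-exponent and produces a relatively O(1/log n) correction). Hence S_n ~ 3 · n^4 · (log n)^2 / 2.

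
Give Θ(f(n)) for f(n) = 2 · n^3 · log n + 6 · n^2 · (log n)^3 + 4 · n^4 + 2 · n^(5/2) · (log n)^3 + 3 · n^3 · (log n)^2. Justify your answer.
f(n) ∈ Θ(n^4)

Compare the terms by growth order. For large n, n^a · (log n)^b dominates n^a' · (log n)^b' iff a > a', or (a = a' and b > b'). Ranking the 5 terms shows the dominant one is 4 · n^4. Hence f(n) ∈ Θ(n^4).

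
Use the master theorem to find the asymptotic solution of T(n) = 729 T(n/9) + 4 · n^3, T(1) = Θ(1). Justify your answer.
T(n) = Θ(n^3 log n)

log_9 729 = 3, and f(n) = 4 · n^3 = Θ(n^(log_9 729)). This is Case 2 of the master theorem: T(n) = Θ(f(n) · log n) = Θ(n^3 log n).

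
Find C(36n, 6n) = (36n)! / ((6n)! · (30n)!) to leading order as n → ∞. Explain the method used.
C(36n, 6n) ~ (46656/3125)^(6n) · sqrt(3/(5π·6n))

Write N = 6n. Apply Stirling to each factorial:
  (6N)! ~ sqrt(2π·6N) · (6N/e)^(6N),
  N! ~ sqrt(2π N) · (N/e)^N,
  (5N)! ~ sqrt(2π·5N) · (5N/e)^(5N).
The exponential factors combine to (6N)^(6N) / (N^N · (5N)^(5N)) = 6^(6N)/5^(5N) = (6^6/5^5)^N = (46656/3125)^N.
The square-root prefactors combine to sqrt(2π·6N) / (sqrt(2π N)·sqrt(2π·5N)) = sqrt(6 / (2π·5·N)) = sqrt(3/(5π·6n)).
Substituting N = 6n: C(36n, 6n) ~ (46656/3125)^(6n) · sqrt(3/(5π·6n)).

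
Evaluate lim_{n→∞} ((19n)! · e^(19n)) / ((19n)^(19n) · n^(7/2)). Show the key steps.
lim = 0

Stirling: (19n)! ~ sqrt(2π·19n) · (19n/e)^(19n). Hence
  (19n)! · e^(19n) / (19n)^(19n) ~ sqrt(2π·19n).
Dividing by n^(7/2): sqrt(2π·19n) / n^(7/2) = sqrt(2π·19) · n^((1−7)/2), so the expression behaves like sqrt(2π·19) · n^((1−7)/2) → 0.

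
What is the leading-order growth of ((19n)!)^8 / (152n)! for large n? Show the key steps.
((19n)!)^8/(152n)! ~ ((2π·19n)^(7/2) / sqrt(8)) · 8^(−8·19n)  →  0

Write N = 19n. Stirling: N! ~ sqrt(2π N)(N/e)^N and (8N)! ~ sqrt(2π·8N)·(8N/e)^(8N).
  (N!)^8/(8N)! ~ (2π N)^(8/2) (N/e)^(8N) / [sqrt(2π·8N) (8N/e)^(8N)]
     = (2π N)^(8/2) / sqrt(2π·8N) · (N/(8N))^(8N)
     = (2π N)^((8−1)/2) / sqrt(8) · 8^(−8N).
Since 8^8 > 1, the factor 8^(−8N) decays exponentially, so the ratio → 0. Substituting N = 19n gives the stated form.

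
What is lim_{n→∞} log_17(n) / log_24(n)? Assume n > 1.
lim = ln(24) / ln(17) = log_17(24)

Change of base: log_17(n) = ln n / ln 17 and log_24(n) = ln n / ln 24. The ratio is (ln n / ln 17) · (ln 24 / ln n) = ln 24 / ln 17, a constant independent of n. So the limit is ln 24 / ln 17 = log_17(24).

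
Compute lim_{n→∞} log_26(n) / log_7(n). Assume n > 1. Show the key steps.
lim = ln(7) / ln(26) = log_26(7)

Change of base: log_26(n) = ln n / ln 26 and log_7(n) = ln n / ln 7. The ratio is (ln n / ln 26) · (ln 7 / ln n) = ln 7 / ln 26, a constant independent of n. So the limit is ln 7 / ln 26 = log_26(7).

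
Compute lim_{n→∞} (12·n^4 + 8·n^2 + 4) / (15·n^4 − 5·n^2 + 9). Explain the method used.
lim = 12/15 = 4/5

For large n the leading n^4 terms dominate both numerator and denominator. Dividing top and bottom by n^4, every other term tends to 0, leaving 12/15 = 4/5.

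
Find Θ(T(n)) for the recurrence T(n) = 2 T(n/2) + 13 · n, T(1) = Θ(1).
T(n) = Θ(n log n)

log_2 2 = 1, and f(n) = 13 · n = Θ(n^(log_2 2)). This is Case 2 of the master theorem: T(n) = Θ(f(n) · log n) = Θ(n log n).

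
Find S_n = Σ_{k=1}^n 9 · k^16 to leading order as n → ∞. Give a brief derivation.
S_n ~ 9 · n^17 / 17

By integral comparison (Euler-Maclaurin), Σ_{k=1}^n 9 · k^16 = 9 · ∫_0^n x^16 dx + O(n^16) = 9 · n^17/17 + O(n^16). (Equivalently, Faulhaber's formula gives the same leading term.)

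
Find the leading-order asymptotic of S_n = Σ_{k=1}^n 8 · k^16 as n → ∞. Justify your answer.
S_n ~ 8 · n^17 / 17

By integral comparison (Euler-Maclaurin), Σ_{k=1}^n 8 · k^16 = 8 · ∫_0^n x^16 dx + O(n^16) = 8 · n^17/17 + O(n^16). (Equivalently, Faulhaber's formula gives the same leading term.)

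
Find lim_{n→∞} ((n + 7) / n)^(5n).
lim = e^35

Rewrite as (1 + 7/n)^(5n). By the standard limit (1 + x/n)^n → e^x, we have (1 + 7/n)^n → e^7, and raising to the 5th power gives e^35.
More precisely, ln[(1 + 7/n)^(5n)] = 5n · ln(1 + 7/n) = 5n · (7/n + O(1/n^2)) = 35 + O(1/n) → 35.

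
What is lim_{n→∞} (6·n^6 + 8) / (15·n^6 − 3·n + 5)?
lim = 6/15 = 2/5

For large n the leading n^6 terms dominate both numerator and denominator. Dividing top and bottom by n^6, every other term tends to 0, leaving 6/15 = 2/5.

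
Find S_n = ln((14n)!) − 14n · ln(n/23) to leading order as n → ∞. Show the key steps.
S_n ~ 14n · (ln 322 − 1) + O(ln n)

Stirling: ln((14n)!) = 14n ln(14n) − 14n + O(ln n).
  S_n = 14n ln(14n) − 14n − 14n ln(n/23) + O(ln n)
      = 14n ln(14n) − 14n ln n + 14n ln 23 − 14n + O(ln n)
      = 14n ln 14 + 14n ln 23 − 14n + O(ln n)
      = 14n (ln 322 − 1) + O(ln n).
Numerically ln(322) − 1 ≈ 4.7746.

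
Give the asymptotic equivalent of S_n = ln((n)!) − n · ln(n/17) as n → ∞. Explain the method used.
S_n ~ n · (ln 17 − 1) + O(ln n)

Stirling: ln((n)!) = n ln(n) − n + O(ln n).
  S_n = n ln(n) − n − n ln(n/17) + O(ln n)
      = n ln(n) − n ln n + n ln 17 − n + O(ln n)
      = n ln 17 − n + O(ln n)
      = n (ln 17 − 1) + O(ln n).
Numerically ln(17) − 1 ≈ 1.8332.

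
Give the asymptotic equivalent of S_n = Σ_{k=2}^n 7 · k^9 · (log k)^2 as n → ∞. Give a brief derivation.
S_n ~ 7 · n^10 · (log n)^2 / 10

By integral comparison, S_n = ∫_1^n 7 · x^9 · (log x)^2 dx + O(n^9 · (log n)^2). For the integral, the leading term of ∫_1^n x^9 (log x)^2 dx is n^10/10 · (log n)^2 (by repeated integration by parts; each step lowers the log-exponent and produces a relatively O(1/log n) correction). Hence S_n ~ 7 · n^10 · (log n)^2 / 10.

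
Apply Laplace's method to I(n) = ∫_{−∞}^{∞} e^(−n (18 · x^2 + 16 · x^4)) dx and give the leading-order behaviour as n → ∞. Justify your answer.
I(n) ~ sqrt(π/(18n))

φ(x) = 18 · x^2 + 16 · x^4 has its unique global minimum at x* = 0 (since φ'(x) = 36x + 64x^3 = 0 only at x = 0 for real x with both coefficients positive, and φ → ∞ as |x| → ∞). At x* = 0, φ(0) = 0 and φ''(0) = 36. Laplace's method then gives
  I(n) ~ sqrt(2π / (n · φ''(0))) · e^(−n φ(0)) = sqrt(2π / (36n)) = sqrt(π/(18n)).
The 16 · x^4 term contributes only at subleading order (an O(1/n) relative correction).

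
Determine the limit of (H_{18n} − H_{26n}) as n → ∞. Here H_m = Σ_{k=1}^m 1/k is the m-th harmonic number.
lim = ln(18/26) = ln(9/13)

Euler-Maclaurin gives H_m = ln m + γ + 1/(2m) + O(1/m^2). The γ and O(1/m) terms cancel in the difference:
  H_{18n} − H_{26n} = ln(18n) − ln(26n) + O(1/n) = ln(18/26) + O(1/n).
Hence the limit is ln(18/26) = ln(9/13).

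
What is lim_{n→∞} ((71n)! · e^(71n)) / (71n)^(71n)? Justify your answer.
lim = ∞

Stirling: (71n)! ~ sqrt(2π·71n) · (71n/e)^(71n). Hence
  (71n)! · e^(71n) / (71n)^(71n) ~ sqrt(2π·71n) = sqrt(2π·71) · sqrt(n) → ∞.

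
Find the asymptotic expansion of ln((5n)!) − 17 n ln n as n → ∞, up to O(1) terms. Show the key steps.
ln((5n)!) − 17 n ln n = −12 n ln n + 5(ln 5 − 1) n + (1/2) ln(2π·5n) + O(1/n)

Stirling: ln((5n)!) = 5n ln(5n) − 5n + (1/2) ln(2π·5n) + O(1/n).
Expand 5n ln(5n) = 5n (ln n + ln 5) = 5n ln n + 5n ln 5.
Subtract 17n ln n: leading term is (5 − 17) n ln n = −12 n ln n. The next term is 5n ln 5 − 5n = 5(ln 5 − 1) n. Then the (1/2) ln(2π·5n) correction.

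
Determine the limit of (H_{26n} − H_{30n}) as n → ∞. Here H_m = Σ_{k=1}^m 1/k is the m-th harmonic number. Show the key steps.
lim = ln(26/30) = ln(13/15)

Euler-Maclaurin gives H_m = ln m + γ + 1/(2m) + O(1/m^2). The γ and O(1/m) terms cancel in the difference:
  H_{26n} − H_{30n} = ln(26n) − ln(30n) + O(1/n) = ln(26/30) + O(1/n).
Hence the limit is ln(26/30) = ln(13/15).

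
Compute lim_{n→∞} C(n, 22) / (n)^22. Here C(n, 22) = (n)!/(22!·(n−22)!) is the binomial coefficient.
lim = 1/22! = 1/1124000727777607680000

With N = n → ∞: C(N, 22) / N^22 = [N(N−1)…(N−21)] / (22! · N^22) = (1/22!) · 1 · (1 − 1/n) · … · (1 − 21/n). Each factor → 1 as N → ∞, so the limit is 1/22! = 1/1124000727777607680000.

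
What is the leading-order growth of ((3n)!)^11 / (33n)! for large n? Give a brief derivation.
((3n)!)^11/(33n)! ~ ((2π·3n)^(10/2) / sqrt(11)) · 11^(−11·3n)  →  0

Write N = 3n. Stirling: N! ~ sqrt(2π N)(N/e)^N and (11N)! ~ sqrt(2π·11N)·(11N/e)^(11N).
  (N!)^11/(11N)! ~ (2π N)^(11/2) (N/e)^(11N) / [sqrt(2π·11N) (11N/e)^(11N)]
     = (2π N)^(11/2) / sqrt(2π·11N) · (N/(11N))^(11N)
     = (2π N)^((11−1)/2) / sqrt(11) · 11^(−11N).
Since 11^11 > 1, the factor 11^(−11N) decays exponentially, so the ratio → 0. Substituting N = 3n gives the stated form.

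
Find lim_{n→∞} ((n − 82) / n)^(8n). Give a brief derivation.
lim = e^(−656)

Rewrite as (1 − 82/n)^(8n). By the standard limit (1 + x/n)^n → e^x, we have (1 − 82/n)^n → e^(−82), and raising to the 8th power gives e^(−656).
More precisely, ln[(1 − 82/n)^(8n)] = 8n · ln(1 − 82/n) = 8n · (-82/n + O(1/n^2)) = -656 + O(1/n) → -656.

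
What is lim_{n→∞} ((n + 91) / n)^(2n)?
lim = e^182

Rewrite as (1 + 91/n)^(2n). By the standard limit (1 + x/n)^n → e^x, we have (1 + 91/n)^n → e^91, and raising to the 2nd power gives e^182.
More precisely, ln[(1 + 91/n)^(2n)] = 2n · ln(1 + 91/n) = 2n · (91/n + O(1/n^2)) = 182 + O(1/n) → 182.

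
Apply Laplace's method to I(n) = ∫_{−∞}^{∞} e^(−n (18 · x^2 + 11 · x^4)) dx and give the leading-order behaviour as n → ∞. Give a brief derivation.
I(n) ~ sqrt(π/(18n))

φ(x) = 18 · x^2 + 11 · x^4 has its unique global minimum at x* = 0 (since φ'(x) = 36x + 44x^3 = 0 only at x = 0 for real x with both coefficients positive, and φ → ∞ as |x| → ∞). At x* = 0, φ(0) = 0 and φ''(0) = 36. Laplace's method then gives
  I(n) ~ sqrt(2π / (n · φ''(0))) · e^(−n φ(0)) = sqrt(2π / (36n)) = sqrt(π/(18n)).
The 11 · x^4 term contributes only at subleading order (an O(1/n) relative correction).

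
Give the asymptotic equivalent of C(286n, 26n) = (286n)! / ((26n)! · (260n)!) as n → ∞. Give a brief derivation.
C(286n, 26n) ~ (285311670611/10000000000)^(26n) · sqrt(11/(20π·26n))

Write N = 26n. Apply Stirling to each factorial:
  (11N)! ~ sqrt(2π·11N) · (11N/e)^(11N),
  N! ~ sqrt(2π N) · (N/e)^N,
  (10N)! ~ sqrt(2π·10N) · (10N/e)^(10N).
The exponential factors combine to (11N)^(11N) / (N^N · (10N)^(10N)) = 11^(11N)/10^(10N) = (11^11/10^10)^N = (285311670611/10000000000)^N.
The square-root prefactors combine to sqrt(2π·11N) / (sqrt(2π N)·sqrt(2π·10N)) = sqrt(11 / (2π·10·N)) = sqrt(11/(20π·26n)).
Substituting N = 26n: C(286n, 26n) ~ (285311670611/10000000000)^(26n) · sqrt(11/(20π·26n)).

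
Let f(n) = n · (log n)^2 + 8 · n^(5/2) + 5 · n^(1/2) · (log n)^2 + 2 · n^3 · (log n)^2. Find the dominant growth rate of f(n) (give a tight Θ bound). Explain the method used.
f(n) ∈ Θ(n^3 · (log n)^2)

Compare the terms by growth order. For large n, n^a · (log n)^b dominates n^a' · (log n)^b' iff a > a', or (a = a' and b > b'). Ranking the 4 terms shows the dominant one is 2 · n^3 · (log n)^2. Hence f(n) ∈ Θ(n^3 · (log n)^2).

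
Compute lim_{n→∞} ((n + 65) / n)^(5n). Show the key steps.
lim = e^325

Rewrite as (1 + 65/n)^(5n). By the standard limit (1 + x/n)^n → e^x, we have (1 + 65/n)^n → e^65, and raising to the 5th power gives e^325.
More precisely, ln[(1 + 65/n)^(5n)] = 5n · ln(1 + 65/n) = 5n · (65/n + O(1/n^2)) = 325 + O(1/n) → 325.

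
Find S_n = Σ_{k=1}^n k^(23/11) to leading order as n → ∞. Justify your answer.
S_n ~ (11/34) · n^(34/11)

Integral comparison: Σ_{k=1}^n k^(23/11) = ∫_0^n x^(23/11) dx + O(n^(23/11)). The integral is n^(1 + 23/11) / (1 + 23/11) = n^((23+11)/11) / ((23+11)/11) = (11/34) · n^(34/11).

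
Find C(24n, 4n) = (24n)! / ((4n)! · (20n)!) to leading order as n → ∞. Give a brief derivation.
C(24n, 4n) ~ (46656/3125)^(4n) · sqrt(3/(5π·4n))

Write N = 4n. Apply Stirling to each factorial:
  (6N)! ~ sqrt(2π·6N) · (6N/e)^(6N),
  N! ~ sqrt(2π N) · (N/e)^N,
  (5N)! ~ sqrt(2π·5N) · (5N/e)^(5N).
The exponential factors combine to (6N)^(6N) / (N^N · (5N)^(5N)) = 6^(6N)/5^(5N) = (6^6/5^5)^N = (46656/3125)^N.
The square-root prefactors combine to sqrt(2π·6N) / (sqrt(2π N)·sqrt(2π·5N)) = sqrt(6 / (2π·5·N)) = sqrt(3/(5π·4n)).
Substituting N = 4n: C(24n, 4n) ~ (46656/3125)^(4n) · sqrt(3/(5π·4n)).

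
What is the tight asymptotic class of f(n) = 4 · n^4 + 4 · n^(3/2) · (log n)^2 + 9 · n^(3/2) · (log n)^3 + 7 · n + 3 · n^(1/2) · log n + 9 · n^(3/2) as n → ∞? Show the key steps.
f(n) ∈ Θ(n^4)

Compare the terms by growth order. For large n, n^a · (log n)^b dominates n^a' · (log n)^b' iff a > a', or (a = a' and b > b'). Ranking the 6 terms shows the dominant one is 4 · n^4. Hence f(n) ∈ Θ(n^4).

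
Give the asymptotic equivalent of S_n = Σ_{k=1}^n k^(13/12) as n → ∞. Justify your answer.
S_n ~ (12/25) · n^(25/12)

Integral comparison: Σ_{k=1}^n k^(13/12) = ∫_0^n x^(13/12) dx + O(n^(13/12)). The integral is n^(1 + 13/12) / (1 + 13/12) = n^((13+12)/12) / ((13+12)/12) = (12/25) · n^(25/12).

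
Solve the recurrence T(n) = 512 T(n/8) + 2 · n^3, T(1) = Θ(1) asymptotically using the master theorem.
T(n) = Θ(n^3 log n)

log_8 512 = 3, and f(n) = 2 · n^3 = Θ(n^(log_8 512)). This is Case 2 of the master theorem: T(n) = Θ(f(n) · log n) = Θ(n^3 log n).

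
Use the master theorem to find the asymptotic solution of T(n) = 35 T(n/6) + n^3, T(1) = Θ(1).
T(n) = Θ(n^3)

log_6 35 ≈ 1.984. f(n) = n^3 dominates n^(log_6 35) since 3 > 1.984, and the regularity condition a·f(n/b) = 35·(n/6)^3 = (35/216)·n^3 ≤ c·f(n) holds with c = 35/216 ≈ 0.162 < 1. So this is Case 3: T(n) = Θ(f(n)) = Θ(n^3).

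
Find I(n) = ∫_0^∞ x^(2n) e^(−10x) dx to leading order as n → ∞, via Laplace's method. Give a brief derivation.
I(n) ~ (sqrt(2π·2n) / 10) · (2n/(10e))^(2n)

Write the integrand as exp(2n ln x − 10x) and set f(x) = 2n ln x − 10x. Then f'(x) = 2n/x − 10 = 0 at x* = 2n/10, and f''(x*) = −2n/x*^2 = −10^2/(2n). Laplace's method (interior maximum) gives
  I(n) ~ e^(f(x*)) · sqrt(2π / |f''(x*)|)
        = exp(2n ln(2n/10) − 2n) · sqrt(2π · 2n / 10^2)
        = (2n/10)^(2n) e^(−2n) · sqrt(2π·2n) / 10
        = (sqrt(2π·2n) / 10) · (2n/(10e))^(2n).
This matches Γ(2n+1)/10^(2n+1) with Stirling applied to Γ.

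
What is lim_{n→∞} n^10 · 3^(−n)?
lim = 0

Exponentials with base > 1 dominate every fixed polynomial: for any fixed c, n^c / 3^n → 0 as n → ∞ (e.g. by the ratio test, or by writing 3^n = e^(n ln 3) and noting e^(n ln 3) / n^c → ∞). Hence n^10 · 3^(−n) = n^10 / 3^n → 0.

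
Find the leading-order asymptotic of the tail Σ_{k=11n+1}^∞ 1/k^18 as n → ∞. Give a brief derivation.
Σ_{k>11n} 1/k^18 ~ 1/(17 · (11n)^17)

Compare to the integral: ∫_{11n}^∞ x^(−18) dx = [−x^(−17)/17]_{11n}^∞ = 1/((18−1)·(11n)^17). Euler-Maclaurin then gives
  Σ_{k>11n} 1/k^18 = ∫_{11n}^∞ dx/x^18 − 1/(2·(11n)^18) + O(1/(11n)^19).
(Equivalently this is ζ(18) − Σ_{k≤11n} 1/k^18.)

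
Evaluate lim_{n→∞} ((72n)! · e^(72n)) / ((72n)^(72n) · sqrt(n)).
lim = sqrt(2π·72)

Stirling: (72n)! ~ sqrt(2π·72n) · (72n/e)^(72n). Hence
  (72n)! · e^(72n) / (72n)^(72n) ~ sqrt(2π·72n).
Dividing by sqrt(n): sqrt(2π·72n) / sqrt(n) = sqrt(2π·72) · n^((1−1)/2), so the limit is sqrt(2π·72).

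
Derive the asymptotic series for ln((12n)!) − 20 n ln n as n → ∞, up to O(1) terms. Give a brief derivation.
ln((12n)!) − 20 n ln n = −8 n ln n + 12(ln 12 − 1) n + (1/2) ln(2π·12n) + O(1/n)

Stirling: ln((12n)!) = 12n ln(12n) − 12n + (1/2) ln(2π·12n) + O(1/n).
Expand 12n ln(12n) = 12n (ln n + ln 12) = 12n ln n + 12n ln 12.
Subtract 20n ln n: leading term is (12 − 20) n ln n = −8 n ln n. The next term is 12n ln 12 − 12n = 12(ln 12 − 1) n. Then the (1/2) ln(2π·12n) correction.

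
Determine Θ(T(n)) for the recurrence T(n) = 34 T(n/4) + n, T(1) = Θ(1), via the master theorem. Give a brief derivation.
T(n) = Θ(n^(log_4 34))

Master theorem: compare f(n) = n to n^(log_4 34) where log_4 34 ≈ 2.544. Since 1 < log_4 34, we have f(n) = O(n^(log_4 34 − ε)) for some ε > 0 — Case 1. Hence T(n) = Θ(n^(log_4 34)).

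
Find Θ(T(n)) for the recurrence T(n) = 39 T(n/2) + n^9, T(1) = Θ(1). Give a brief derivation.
T(n) = Θ(n^9)

log_2 39 ≈ 5.285. f(n) = n^9 dominates n^(log_2 39) since 9 > 5.285, and the regularity condition a·f(n/b) = 39·(n/2)^9 = (39/512)·n^9 ≤ c·f(n) holds with c = 39/512 ≈ 0.0762 < 1. So this is Case 3: T(n) = Θ(f(n)) = Θ(n^9).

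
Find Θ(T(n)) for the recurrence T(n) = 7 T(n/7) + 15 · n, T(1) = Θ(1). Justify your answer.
T(n) = Θ(n log n)

log_7 7 = 1, and f(n) = 15 · n = Θ(n^(log_7 7)). This is Case 2 of the master theorem: T(n) = Θ(f(n) · log n) = Θ(n log n).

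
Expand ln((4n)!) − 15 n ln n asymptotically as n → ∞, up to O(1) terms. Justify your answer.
ln((4n)!) − 15 n ln n = −11 n ln n + 4(ln 4 − 1) n + (1/2) ln(2π·4n) + O(1/n)

Stirling: ln((4n)!) = 4n ln(4n) − 4n + (1/2) ln(2π·4n) + O(1/n).
Expand 4n ln(4n) = 4n (ln n + ln 4) = 4n ln n + 4n ln 4.
Subtract 15n ln n: leading term is (4 − 15) n ln n = −11 n ln n. The next term is 4n ln 4 − 4n = 4(ln 4 − 1) n. Then the (1/2) ln(2π·4n) correction.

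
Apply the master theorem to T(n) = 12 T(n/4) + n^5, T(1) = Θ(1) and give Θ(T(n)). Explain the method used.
T(n) = Θ(n^5)

log_4 12 ≈ 1.792. f(n) = n^5 dominates n^(log_4 12) since 5 > 1.792, and the regularity condition a·f(n/b) = 12·(n/4)^5 = (12/1024)·n^5 ≤ c·f(n) holds with c = 12/1024 ≈ 0.0117 < 1. So this is Case 3: T(n) = Θ(f(n)) = Θ(n^5).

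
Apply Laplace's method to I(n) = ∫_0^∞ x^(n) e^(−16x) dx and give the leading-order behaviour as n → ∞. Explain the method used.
I(n) ~ (sqrt(2π·n) / 16) · (n/(16e))^(n)

Write the integrand as exp(n ln x − 16x) and set f(x) = n ln x − 16x. Then f'(x) = n/x − 16 = 0 at x* = n/16, and f''(x*) = −n/x*^2 = −16^2/(n). Laplace's method (interior maximum) gives
  I(n) ~ e^(f(x*)) · sqrt(2π / |f''(x*)|)
        = exp(n ln(n/16) − n) · sqrt(2π · n / 16^2)
        = (n/16)^(n) e^(−n) · sqrt(2π·n) / 16
        = (sqrt(2π·n) / 16) · (n/(16e))^(n).
This matches Γ(n+1)/16^(n+1) with Stirling applied to Γ.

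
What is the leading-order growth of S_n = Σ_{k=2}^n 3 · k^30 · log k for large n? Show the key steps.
S_n ~ 3 · n^31 log n / 31 − 3 · n^31 / 961

By integral comparison, S_n = ∫_1^n 3 · x^30 · log x dx + O(n^30 · log n). For the integral, ∫ x^30 log x dx = n^31 log n / 31 − n^31/961 (integration by parts). Hence S_n ~ 3 · n^31 log n / 31 − 3 · n^31 / 961.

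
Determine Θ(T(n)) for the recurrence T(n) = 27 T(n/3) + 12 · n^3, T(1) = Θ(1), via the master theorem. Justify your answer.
T(n) = Θ(n^3 log n)

log_3 27 = 3, and f(n) = 12 · n^3 = Θ(n^(log_3 27)). This is Case 2 of the master theorem: T(n) = Θ(f(n) · log n) = Θ(n^3 log n).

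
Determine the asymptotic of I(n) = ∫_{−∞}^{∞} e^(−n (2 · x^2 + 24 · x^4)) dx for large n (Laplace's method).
I(n) ~ sqrt(π/(2n))

φ(x) = 2 · x^2 + 24 · x^4 has its unique global minimum at x* = 0 (since φ'(x) = 4x + 96x^3 = 0 only at x = 0 for real x with both coefficients positive, and φ → ∞ as |x| → ∞). At x* = 0, φ(0) = 0 and φ''(0) = 4. Laplace's method then gives
  I(n) ~ sqrt(2π / (n · φ''(0))) · e^(−n φ(0)) = sqrt(2π / (4n)) = sqrt(π/(2n)).
The 24 · x^4 term contributes only at subleading order (an O(1/n) relative correction).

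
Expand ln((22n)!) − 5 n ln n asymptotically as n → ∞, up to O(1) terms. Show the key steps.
ln((22n)!) − 5 n ln n = 17 n ln n + 22(ln 22 − 1) n + (1/2) ln(2π·22n) + O(1/n)

Stirling: ln((22n)!) = 22n ln(22n) − 22n + (1/2) ln(2π·22n) + O(1/n).
Expand 22n ln(22n) = 22n (ln n + ln 22) = 22n ln n + 22n ln 22.
Subtract 5n ln n: leading term is (22 − 5) n ln n = 17 n ln n. The next term is 22n ln 22 − 22n = 22(ln 22 − 1) n. Then the (1/2) ln(2π·22n) correction.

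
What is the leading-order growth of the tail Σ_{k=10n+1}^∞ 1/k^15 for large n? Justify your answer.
Σ_{k>10n} 1/k^15 ~ 1/(14 · (10n)^14)

Compare to the integral: ∫_{10n}^∞ x^(−15) dx = [−x^(−14)/14]_{10n}^∞ = 1/((15−1)·(10n)^14). Euler-Maclaurin then gives
  Σ_{k>10n} 1/k^15 = ∫_{10n}^∞ dx/x^15 − 1/(2·(10n)^15) + O(1/(10n)^16).
(Equivalently this is ζ(15) − Σ_{k≤10n} 1/k^15.)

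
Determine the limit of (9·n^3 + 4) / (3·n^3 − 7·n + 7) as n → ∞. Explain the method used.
lim = 9/3 = 3

For large n the leading n^3 terms dominate both numerator and denominator. Dividing top and bottom by n^3, every other term tends to 0, leaving 9/3 = 3.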